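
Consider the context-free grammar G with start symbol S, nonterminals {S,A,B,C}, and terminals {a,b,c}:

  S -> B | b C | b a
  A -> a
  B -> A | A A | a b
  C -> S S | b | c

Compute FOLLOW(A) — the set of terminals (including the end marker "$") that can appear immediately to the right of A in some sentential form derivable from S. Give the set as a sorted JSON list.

FIRST sets, iterate to fixpoint:
round 1:
  A via A→a: +{a}
  B via B→A: +{a}
  C via C→b: +{b}
  C via C→c: +{c}
  S via S→B: +{a}
  S via S→b C: +{b}
  FIRST[S]={a,b}  FIRST[A]={a}  FIRST[B]={a}  FIRST[C]={b,c}
round 2:
  C via C→S S: +{a}
  FIRST[S]={a,b}  FIRST[A]={a}  FIRST[B]={a}  FIRST[C]={a,b,c}
round 3: (no change)
  FIRST[S]={a,b}  FIRST[A]={a}  FIRST[B]={a}  FIRST[C]={a,b,c}

Compute FOLLOW by fixpoint:
initialize: $ ∈ FOLLOW(S)
[1]
  B→A A: FOLLOW(A) ⊇ FIRST(A) = {a}; new: +{a}
  C→S S: FOLLOW(S) ⊇ FIRST(S) = {a,b}; new: +{a,b}
  S→B: FOLLOW(B) ⊇ FOLLOW(S) ⊇ {$,a,b}; new: +{$,a,b}
  S→b C: FOLLOW(C) ⊇ FOLLOW(S) ⊇ {$,a,b}; new: +{$,a,b}
  S: {$,a,b}  A: {a}  B: {$,a,b}  C: {$,a,b}
[2]
  B→A: FOLLOW(A) ⊇ FOLLOW(B) ⊇ {$,a,b}; new: +{$,b}
  S: {$,a,b}  A: {$,a,b}  B: {$,a,b}  C: {$,a,b}
[3] (no change)
  S: {$,a,b}  A: {$,a,b}  B: {$,a,b}  C: {$,a,b}

FOLLOW(A) = ["$", "a", "b"]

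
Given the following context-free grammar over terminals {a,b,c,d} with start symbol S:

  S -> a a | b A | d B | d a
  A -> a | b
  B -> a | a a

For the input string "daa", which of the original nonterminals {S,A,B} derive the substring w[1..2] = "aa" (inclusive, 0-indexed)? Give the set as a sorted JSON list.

Convert to CNF:
  S -> T0 T0 | T1 A | T2 B | T2 T0
  A -> a | b
  B -> T0 T0 | a
  T0 -> a
  T1 -> b
  T2 -> d

CYK fill, restricted to cells inside w[1..2]:
  [1..1]={A,B,T0}  "a"  orig:{A,B}
  [2..2]={A,B,T0}  "a"  orig:{A,B}
  [1..2]={B,S}  "aa"

Original NTs in T[1,2] deriving "aa": ["B", "S"]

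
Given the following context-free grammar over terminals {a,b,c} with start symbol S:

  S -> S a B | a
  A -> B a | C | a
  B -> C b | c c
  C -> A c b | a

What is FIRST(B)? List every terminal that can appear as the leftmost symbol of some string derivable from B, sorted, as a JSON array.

Compute FIRST by fixpoint:
pass 1:
  A via A→a: +{a}
  B via B→c c: +{c}
  C via C→A c b: +{a}
  S via S→a: +{a}
  FIRST[S]={a}  FIRST[A]={a}  FIRST[B]={c}  FIRST[C]={a}
pass 2:
  A via A→B a: +{c}
  B via B→C b: +{a}
  C via C→A c b: +{c}
  FIRST[S]={a}  FIRST[A]={a,c}  FIRST[B]={a,c}  FIRST[C]={a,c}
pass 3: done
  FIRST[S]={a}  FIRST[A]={a,c}  FIRST[B]={a,c}  FIRST[C]={a,c}

FIRST(B) = ["a", "c"]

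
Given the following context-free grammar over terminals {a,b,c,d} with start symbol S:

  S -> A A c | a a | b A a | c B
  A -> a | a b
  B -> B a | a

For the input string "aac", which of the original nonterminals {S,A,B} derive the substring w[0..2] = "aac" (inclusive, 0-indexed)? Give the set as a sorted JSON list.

CNF form of G:
  S -> A X3 | T0 T0 | T1 X4 | T2 B
  A -> T0 T1 | a
  B -> B T0 | a
  T0 -> a
  T1 -> b
  T2 -> c
  X3 -> A T2
  X4 -> A T0

CYK fill (cells [i..j] with 0 ≤ i ≤ j ≤ 2 only):
  T[0,0] 'a' = {A,B,T0}  orig:{A,B}
  T[1,1] 'a' = {A,B,T0}  orig:{A,B}
  T[2,2] 'c' = {T2}  orig:{}
  T[0,1] 'aa' = {B,S,X4}  orig:{B,S}
  T[1,2] 'ac' = {X3}  orig:{}
  T[0,2] 'aac' = {S}

Original NTs in T[0,2] deriving "aac": ["S"]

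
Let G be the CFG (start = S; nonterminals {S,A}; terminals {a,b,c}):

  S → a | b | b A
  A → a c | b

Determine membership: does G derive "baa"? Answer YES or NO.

Convert to CNF:
  S -> T2 A | a | b
  A -> T0 T1 | b
  T0 -> a
  T1 -> c
  T2 -> b

CYK table (by increasing span):
  T[0,0] 'b' = {A,S,T2}  orig:{A,S}
  T[1,1] 'a' = {S,T0}  orig:{S}
  T[2,2] 'a' = {S,T0}  orig:{S}
  T[0,1] 'ba' = ∅
  T[1,2] 'aa' = ∅
  T[0,2] 'baa' = ∅

S ∉ T[0,2] ⇒ NO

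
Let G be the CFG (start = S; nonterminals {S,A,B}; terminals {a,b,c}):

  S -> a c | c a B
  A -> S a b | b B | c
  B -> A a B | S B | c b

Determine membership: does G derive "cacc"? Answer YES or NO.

CNF form of G:
  S -> T0 T2 | T2 X5
  A -> S X3 | T1 B | c
  B -> A X4 | S B | T2 T1
  T0 -> a
  T1 -> b
  T2 -> c
  X3 -> T0 T1
  X4 -> T0 B
  X5 -> T0 B

Fill CYK table bottom-up:
  cell(0,0) c: {A,T2}  orig:{A}
  cell(1,1) a: {T0}  orig:{}
  cell(2,2) c: {A,T2}  orig:{A}
  cell(3,3) c: {A,T2}  orig:{A}
  cell(0,1) ca: ∅
  cell(1,2) ac: {S}
  cell(2,3) cc: ∅
  cell(0,2) cac: ∅
  cell(1,3) acc: ∅
  cell(0,3) cacc: ∅

S ∉ T[0,3] ⇒ NO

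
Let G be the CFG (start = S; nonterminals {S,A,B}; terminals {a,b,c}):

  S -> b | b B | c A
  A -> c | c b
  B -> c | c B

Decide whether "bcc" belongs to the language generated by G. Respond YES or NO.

CNF form of G:
  S -> T0 A | T1 B | b
  A -> T0 T1 | c
  B -> T0 B | c
  T0 -> c
  T1 -> b

CYK table (by increasing span):
  T[0,0] 'b' = {S,T1}  orig:{S}
  T[1,1] 'c' = {A,B,T0}  orig:{A,B}
  T[2,2] 'c' = {A,B,T0}  orig:{A,B}
  T[0,1] 'bc' = {S}
  T[1,2] 'cc' = {B,S}
  T[0,2] 'bcc' = {S}

S ∈ T[0,2] ⇒ YES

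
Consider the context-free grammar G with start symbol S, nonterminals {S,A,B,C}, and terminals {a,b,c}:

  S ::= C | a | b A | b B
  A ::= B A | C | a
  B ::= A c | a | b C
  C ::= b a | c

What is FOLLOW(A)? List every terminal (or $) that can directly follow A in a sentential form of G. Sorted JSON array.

FIRST sets, iterate to fixpoint:
iter 1:
  A via A→a: +{a}
  B via B→A c: +{a}
  B via B→b C: +{b}
  C via C→b a: +{b}
  C via C→c: +{c}
  S via S→C: +{b,c}
  S via S→a: +{a}
  S: {a,b,c}  A: {a}  B: {a,b}  C: {b,c}
iter 2:
  A via A→B A: +{b}
  A via A→C: +{c}
  B via B→A c: +{c}
  S: {a,b,c}  A: {a,b,c}  B: {a,b,c}  C: {b,c}
iter 3: (stable)
  S: {a,b,c}  A: {a,b,c}  B: {a,b,c}  C: {b,c}

Compute FOLLOW by fixpoint:
seed FOLLOW(S) with $
round 1:
  A→B A: FOLLOW(B) ⊇ FIRST(A) = {a,b,c}; new: +{a,b,c}
  B→A c: FOLLOW(A) ⊇ FIRST(c) = {c}; new: +{c}
  B→b C: FOLLOW(C) ⊇ FOLLOW(B) ⊇ {a,b,c}; new: +{a,b,c}
  S→C: FOLLOW(C) ⊇ FOLLOW(S) ⊇ {$}; new: +{$}
  S→b A: FOLLOW(A) ⊇ FOLLOW(S) ⊇ {$}; new: +{$}
  S→b B: FOLLOW(B) ⊇ FOLLOW(S) ⊇ {$}; new: +{$}
  S: {$}  A: {$,c}  B: {$,a,b,c}  C: {$,a,b,c}
round 2: — fixpoint
  S: {$}  A: {$,c}  B: {$,a,b,c}  C: {$,a,b,c}

FOLLOW(A) = ["$", "c"]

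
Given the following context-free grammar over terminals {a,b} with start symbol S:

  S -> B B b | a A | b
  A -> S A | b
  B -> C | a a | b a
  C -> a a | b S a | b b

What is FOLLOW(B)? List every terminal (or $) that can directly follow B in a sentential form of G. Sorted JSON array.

Compute FIRST by fixpoint:
[1]
  A via A→b: +{b}
  B via B→a a: +{a}
  B via B→b a: +{b}
  C via C→a a: +{a}
  C via C→b S a: +{b}
  S via S→B B b: +{a,b}
  FIRST[S]={a,b}  FIRST[A]={b}  FIRST[B]={a,b}  FIRST[C]={a,b}
[2]
  A via A→S A: +{a}
  FIRST[S]={a,b}  FIRST[A]={a,b}  FIRST[B]={a,b}  FIRST[C]={a,b}
[3] (no change)
  FIRST[S]={a,b}  FIRST[A]={a,b}  FIRST[B]={a,b}  FIRST[C]={a,b}

FOLLOW sets:
seed FOLLOW(S) with $
pass 1:
  A→S A: FOLLOW(S) ⊇ FIRST(A) = {a,b}; new: +{a,b}
  S→B B b: FOLLOW(B) ⊇ FIRST(B) = {a,b}; new: +{a,b}
  S→a A: FOLLOW(A) ⊇ FOLLOW(S) ⊇ {$,a,b}; new: +{$,a,b}
  FOLLOW[S]={$,a,b}  FOLLOW[A]={$,a,b}  FOLLOW[B]={a,b}  FOLLOW[C]={}
pass 2:
  B→C: FOLLOW(C) ⊇ FOLLOW(B) ⊇ {a,b}; new: +{a,b}
  FOLLOW[S]={$,a,b}  FOLLOW[A]={$,a,b}  FOLLOW[B]={a,b}  FOLLOW[C]={a,b}
pass 3: (no change)
  FOLLOW[S]={$,a,b}  FOLLOW[A]={$,a,b}  FOLLOW[B]={a,b}  FOLLOW[C]={a,b}

FOLLOW(B) = ["a", "b"]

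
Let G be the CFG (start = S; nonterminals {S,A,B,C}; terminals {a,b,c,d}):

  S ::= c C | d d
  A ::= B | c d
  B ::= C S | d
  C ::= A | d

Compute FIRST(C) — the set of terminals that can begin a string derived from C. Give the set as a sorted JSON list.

FIRST sets, iterate to fixpoint:
pass 1:
  A via A→c d: +{c}
  B via B→d: +{d}
  C via C→A: +{c}
  C via C→d: +{d}
  S via S→c C: +{c}
  S via S→d d: +{d}
  S: {c,d}  A: {c}  B: {d}  C: {c,d}
pass 2:
  A via A→B: +{d}
  B via B→C S: +{c}
  S: {c,d}  A: {c,d}  B: {c,d}  C: {c,d}
pass 3: — fixpoint
  S: {c,d}  A: {c,d}  B: {c,d}  C: {c,d}

FIRST(C) = ["c", "d"]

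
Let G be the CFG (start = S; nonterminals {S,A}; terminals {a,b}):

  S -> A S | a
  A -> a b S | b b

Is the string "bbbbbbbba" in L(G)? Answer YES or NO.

CNF form of G:
  S -> A S | a
  A -> T0 X2 | T1 T1
  T0 -> a
  T1 -> b
  X2 -> T1 S

CYK table (by increasing span):
  cell(0,0) b: {T1}  orig:{}
  cell(1,1) b: {T1}  orig:{}
  cell(2,2) b: {T1}  orig:{}
  cell(3,3) b: {T1}  orig:{}
  cell(4,4) b: {T1}  orig:{}
  cell(5,5) b: {T1}  orig:{}
  cell(6,6) b: {T1}  orig:{}
  cell(7,7) b: {T1}  orig:{}
  cell(8,8) a: {S,T0}  orig:{S}
  cell(0,1) bb: {A}
  cell(1,2) bb: {A}
  cell(2,3) bb: {A}
  cell(3,4) bb: {A}
  cell(4,5) bb: {A}
  cell(5,6) bb: {A}
  cell(6,7) bb: {A}
  cell(7,8) ba: {X2}  orig:{}
  cell(0,2) bbb: ∅
  cell(1,3) bbb: ∅
  cell(2,4) bbb: ∅
  cell(3,5) bbb: ∅
  cell(4,6) bbb: ∅
  cell(5,7) bbb: ∅
  cell(6,8) bba: {S}
  cell(0,3) bbbb: ∅
  cell(1,4) bbbb: ∅
  cell(2,5) bbbb: ∅
  cell(3,6) bbbb: ∅
  cell(4,7) bbbb: ∅
  cell(5,8) bbba: {X2}  orig:{}
  cell(0,4) bbbbb: ∅
  cell(1,5) bbbbb: ∅
  cell(2,6) bbbbb: ∅
  cell(3,7) bbbbb: ∅
  cell(4,8) bbbba: {S}
  cell(0,5) bbbbbb: ∅
  cell(1,6) bbbbbb: ∅
  cell(2,7) bbbbbb: ∅
  cell(3,8) bbbbba: {X2}  orig:{}
  cell(0,6) bbbbbbb: ∅
  cell(1,7) bbbbbbb: ∅
  cell(2,8) bbbbbba: {S}
  cell(0,7) bbbbbbbb: ∅
  cell(1,8) bbbbbbba: {X2}  orig:{}
  cell(0,8) bbbbbbbba: {S}

S ∈ T[0,8] ⇒ YES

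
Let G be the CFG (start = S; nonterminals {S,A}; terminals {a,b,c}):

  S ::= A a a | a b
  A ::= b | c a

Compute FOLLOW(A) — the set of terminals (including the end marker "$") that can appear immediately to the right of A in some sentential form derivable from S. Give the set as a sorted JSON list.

Compute FIRST by fixpoint:
[1]
  A via A→b: +{b}
  A via A→c a: +{c}
  S via S→A a a: +{b,c}
  S via S→a b: +{a}
  FIRST(S)={a,b,c}  FIRST(A)={b,c}
[2] — fixpoint
  FIRST(S)={a,b,c}  FIRST(A)={b,c}

Compute FOLLOW by fixpoint:
initialize: $ ∈ FOLLOW(S)
[1]
  S→A a a: FOLLOW(A) ⊇ FIRST(a) = {a}; new: +{a}
  FOLLOW[S]={$}  FOLLOW[A]={a}
[2] done
  FOLLOW[S]={$}  FOLLOW[A]={a}

FOLLOW(A) = ["a"]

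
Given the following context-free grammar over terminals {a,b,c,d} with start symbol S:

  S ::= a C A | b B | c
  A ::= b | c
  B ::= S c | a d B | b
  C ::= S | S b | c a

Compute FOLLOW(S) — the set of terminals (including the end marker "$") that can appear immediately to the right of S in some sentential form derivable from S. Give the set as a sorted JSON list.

Compute FIRST by fixpoint:
round 1:
  A via A→b: +{b}
  A via A→c: +{c}
  B via B→a d B: +{a}
  B via B→b: +{b}
  C via C→c a: +{c}
  S via S→a C A: +{a}
  S via S→b B: +{b}
  S via S→c: +{c}
  FIRST[S]={a,b,c}  FIRST[A]={b,c}  FIRST[B]={a,b}  FIRST[C]={c}
round 2:
  B via B→S c: +{c}
  C via C→S: +{a,b}
  FIRST[S]={a,b,c}  FIRST[A]={b,c}  FIRST[B]={a,b,c}  FIRST[C]={a,b,c}
round 3: (stable)
  FIRST[S]={a,b,c}  FIRST[A]={b,c}  FIRST[B]={a,b,c}  FIRST[C]={a,b,c}

Compute FOLLOW by fixpoint:
initialize: $ ∈ FOLLOW(S)
[1]
  B→S c: FOLLOW(S) ⊇ FIRST(c) = {c}; new: +{c}
  C→S b: FOLLOW(S) ⊇ FIRST(b) = {b}; new: +{b}
  S→a C A: FOLLOW(C) ⊇ FIRST(A) = {b,c}; new: +{b,c}
  S→a C A: FOLLOW(A) ⊇ FOLLOW(S) ⊇ {$,b,c}; new: +{$,b,c}
  S→b B: FOLLOW(B) ⊇ FOLLOW(S) ⊇ {$,b,c}; new: +{$,b,c}
  FOLLOW(S)={$,b,c}  FOLLOW(A)={$,b,c}  FOLLOW(B)={$,b,c}  FOLLOW(C)={b,c}
[2] done
  FOLLOW(S)={$,b,c}  FOLLOW(A)={$,b,c}  FOLLOW(B)={$,b,c}  FOLLOW(C)={b,c}

FOLLOW(S) = ["$", "b", "c"]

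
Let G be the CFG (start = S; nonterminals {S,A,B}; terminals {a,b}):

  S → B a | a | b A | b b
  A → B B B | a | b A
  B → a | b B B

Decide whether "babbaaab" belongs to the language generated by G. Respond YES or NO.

CNF form of G:
  S -> B T1 | T0 A | T0 T0 | a
  A -> B X2 | T0 A | a
  B -> T0 X3 | a
  T0 -> b
  T1 -> a
  X2 -> B B
  X3 -> B B

Fill CYK table bottom-up:
  [0..0]={T0}  "b"  orig:{}
  [1..1]={A,B,S,T1}  "a"  orig:{A,B,S}
  [2..2]={T0}  "b"  orig:{}
  [3..3]={T0}  "b"  orig:{}
  [4..4]={A,B,S,T1}  "a"  orig:{A,B,S}
  [5..5]={A,B,S,T1}  "a"  orig:{A,B,S}
  [6..6]={A,B,S,T1}  "a"  orig:{A,B,S}
  [7..7]={T0}  "b"  orig:{}
  [0..1]={A,S}  "ba"
  [1..2]=∅  "ab"
  [2..3]={S}  "bb"
  [3..4]={A,S}  "ba"
  [4..5]={S,X2,X3}  "aa"  orig:{S}
  [5..6]={S,X2,X3}  "aa"  orig:{S}
  [6..7]=∅  "ab"
  [0..2]=∅  "bab"
  [1..3]=∅  "abb"
  [2..4]={A,S}  "bba"
  [3..5]={B}  "baa"
  [4..6]={A}  "aaa"
  [5..7]=∅  "aab"
  [0..3]=∅  "babb"
  [1..4]=∅  "abba"
  [2..5]=∅  "bbaa"
  [3..6]={A,S,X2,X3}  "baaa"  orig:{A,S}
  [4..7]=∅  "aaab"
  [0..4]=∅  "babba"
  [1..5]=∅  "abbaa"
  [2..6]={A,B,S}  "bbaaa"
  [3..7]=∅  "baaab"
  [0..5]=∅  "babbaa"
  [1..6]={X2,X3}  "abbaaa"  orig:{}
  [2..7]=∅  "bbaaab"
  [0..6]={B}  "babbaaa"
  [1..7]=∅  "abbaaab"
  [0..7]=∅  "babbaaab"

S ∉ T[0,7] ⇒ NO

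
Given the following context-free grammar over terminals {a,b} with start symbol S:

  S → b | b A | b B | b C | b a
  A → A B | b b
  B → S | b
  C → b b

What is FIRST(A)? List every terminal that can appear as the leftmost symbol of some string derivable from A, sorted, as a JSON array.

Compute FIRST by fixpoint:
[1]
  A via A→b b: +{b}
  B via B→b: +{b}
  C via C→b b: +{b}
  S via S→b: +{b}
  FIRST(S)={b}  FIRST(A)={b}  FIRST(B)={b}  FIRST(C)={b}
[2] (no change)
  FIRST(S)={b}  FIRST(A)={b}  FIRST(B)={b}  FIRST(C)={b}

FIRST(A) = ["b"]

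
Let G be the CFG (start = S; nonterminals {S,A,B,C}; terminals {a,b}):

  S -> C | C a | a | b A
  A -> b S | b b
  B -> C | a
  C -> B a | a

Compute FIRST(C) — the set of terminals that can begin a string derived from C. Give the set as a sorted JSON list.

FIRST iteration:
pass 1:
  A via A→b S: +{b}
  B via B→a: +{a}
  C via C→B a: +{a}
  S via S→C: +{a}
  S via S→b A: +{b}
  S: {a,b}  A: {b}  B: {a}  C: {a}
pass 2: (stable)
  S: {a,b}  A: {b}  B: {a}  C: {a}

FIRST(C) = ["a"]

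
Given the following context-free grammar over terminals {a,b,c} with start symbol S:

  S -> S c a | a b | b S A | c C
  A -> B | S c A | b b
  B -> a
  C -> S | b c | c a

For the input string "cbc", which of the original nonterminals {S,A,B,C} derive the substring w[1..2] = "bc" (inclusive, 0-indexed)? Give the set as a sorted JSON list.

Convert to CNF:
  S -> S X6 | T0 C | T1 X7 | T2 T1
  A -> S X3 | T1 T1 | a
  B -> a
  C -> S X4 | T0 C | T0 T2 | T1 T0 | T1 X5 | T2 T1
  T0 -> c
  T1 -> b
  T2 -> a
  X3 -> T0 A
  X4 -> T0 T2
  X5 -> S A
  X6 -> T0 T2
  X7 -> S A

CYK fill (cells [i..j] with 1 ≤ i ≤ j ≤ 2 only):
  cell(1,1) b: {T1}  orig:{}
  cell(2,2) c: {T0}  orig:{}
  cell(1,2) bc: {C}

Original NTs in T[1,2] deriving "bc": ["C"]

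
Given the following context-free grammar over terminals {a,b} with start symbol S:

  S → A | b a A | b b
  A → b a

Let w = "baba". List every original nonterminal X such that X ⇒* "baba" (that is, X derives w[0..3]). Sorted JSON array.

CNF form of G:
  S -> T0 T0 | T0 T1 | T0 X2
  A -> T0 T1
  T0 -> b
  T1 -> a
  X2 -> T1 A

Fill CYK table bottom-up — only the sub-triangle for w[0..3]:
  [0..0]={T0}  "b"  orig:{}
  [1..1]={T1}  "a"  orig:{}
  [2..2]={T0}  "b"  orig:{}
  [3..3]={T1}  "a"  orig:{}
  [0..1]={A,S}  "ba"
  [1..2]=∅  "ab"
  [2..3]={A,S}  "ba"
  [0..2]=∅  "bab"
  [1..3]={X2}  "aba"  orig:{}
  [0..3]={S}  "baba"

Original NTs in T[0,3] deriving "baba": ["S"]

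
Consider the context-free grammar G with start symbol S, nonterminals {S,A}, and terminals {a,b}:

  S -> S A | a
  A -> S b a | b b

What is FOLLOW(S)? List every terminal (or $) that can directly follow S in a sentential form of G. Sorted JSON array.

Compute FIRST by fixpoint:
round 1:
  A via A→b b: +{b}
  S via S→a: +{a}
  FIRST(S)={a}  FIRST(A)={b}
round 2:
  A via A→S b a: +{a}
  FIRST(S)={a}  FIRST(A)={a,b}
round 3: — fixpoint
  FIRST(S)={a}  FIRST(A)={a,b}

Compute FOLLOW by fixpoint:
FOLLOW(S) := {$}
pass 1:
  A→S b a: FOLLOW(S) ⊇ FIRST(b) = {b}; new: +{b}
  S→S A: FOLLOW(S) ⊇ FIRST(A) = {a,b}; new: +{a}
  S→S A: FOLLOW(A) ⊇ FOLLOW(S) ⊇ {$,a,b}; new: +{$,a,b}
  FOLLOW[S]={$,a,b}  FOLLOW[A]={$,a,b}
pass 2: — fixpoint
  FOLLOW[S]={$,a,b}  FOLLOW[A]={$,a,b}

FOLLOW(S) = ["$", "a", "b"]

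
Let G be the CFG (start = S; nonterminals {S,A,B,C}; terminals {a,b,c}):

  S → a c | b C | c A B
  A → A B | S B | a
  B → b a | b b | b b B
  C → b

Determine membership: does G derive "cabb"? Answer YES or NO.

CNF form of G:
  S -> T0 C | T1 T2 | T2 X4
  A -> A B | S B | a
  B -> T0 T0 | T0 T1 | T0 X3
  C -> b
  T0 -> b
  T1 -> a
  T2 -> c
  X3 -> T0 B
  X4 -> A B

CYK table (by increasing span):
  [0..0]={T2}  "c"  orig:{}
  [1..1]={A,T1}  "a"  orig:{A}
  [2..2]={C,T0}  "b"  orig:{C}
  [3..3]={C,T0}  "b"  orig:{C}
  [0..1]=∅  "ca"
  [1..2]=∅  "ab"
  [2..3]={B,S}  "bb"
  [0..2]=∅  "cab"
  [1..3]={A,X4}  "abb"  orig:{A}
  [0..3]={S}  "cabb"

S ∈ T[0,3] ⇒ YES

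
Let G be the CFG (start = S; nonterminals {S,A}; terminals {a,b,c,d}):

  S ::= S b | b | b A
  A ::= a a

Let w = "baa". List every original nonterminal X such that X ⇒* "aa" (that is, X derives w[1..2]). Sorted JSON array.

CNF form of G:
  S -> S T1 | T1 A | b
  A -> T0 T0
  T0 -> a
  T1 -> b

Fill CYK table bottom-up (cells [i..j] with 1 ≤ i ≤ j ≤ 2 only):
  [1..1]={T0}  "a"  orig:{}
  [2..2]={T0}  "a"  orig:{}
  [1..2]={A}  "aa"

Original NTs in T[1,2] deriving "aa": ["A"]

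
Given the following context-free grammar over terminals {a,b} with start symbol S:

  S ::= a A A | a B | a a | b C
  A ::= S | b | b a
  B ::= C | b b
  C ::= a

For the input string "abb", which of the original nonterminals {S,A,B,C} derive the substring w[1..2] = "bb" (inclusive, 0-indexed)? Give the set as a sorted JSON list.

CNF form of G:
  S -> T0 B | T0 T0 | T0 X3 | T1 C
  A -> T0 B | T0 T0 | T0 X2 | T1 C | T1 T0 | b
  B -> T1 T1 | a
  C -> a
  T0 -> a
  T1 -> b
  X2 -> A A
  X3 -> A A

Fill CYK table bottom-up (cells [i..j] with 1 ≤ i ≤ j ≤ 2 only):
  [1..1]={A,T1}  "b"  orig:{A}
  [2..2]={A,T1}  "b"  orig:{A}
  [1..2]={B,X2,X3}  "bb"  orig:{B}

Original NTs in T[1,2] deriving "bb": ["B"]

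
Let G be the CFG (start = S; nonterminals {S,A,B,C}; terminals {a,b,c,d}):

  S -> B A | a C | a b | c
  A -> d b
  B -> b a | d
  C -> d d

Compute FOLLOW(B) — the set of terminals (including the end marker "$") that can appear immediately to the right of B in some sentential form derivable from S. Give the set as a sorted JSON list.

Compute FIRST by fixpoint:
iter 1:
  A via A→d b: +{d}
  B via B→b a: +{b}
  B via B→d: +{d}
  C via C→d d: +{d}
  S via S→B A: +{b,d}
  S via S→a C: +{a}
  S via S→c: +{c}
  FIRST(S)={a,b,c,d}  FIRST(A)={d}  FIRST(B)={b,d}  FIRST(C)={d}
iter 2: (no change)
  FIRST(S)={a,b,c,d}  FIRST(A)={d}  FIRST(B)={b,d}  FIRST(C)={d}

FOLLOW iteration:
FOLLOW(S) := {$}
round 1:
  S→B A: FOLLOW(B) ⊇ FIRST(A) = {d}; new: +{d}
  S→B A: FOLLOW(A) ⊇ FOLLOW(S) ⊇ {$}; new: +{$}
  S→a C: FOLLOW(C) ⊇ FOLLOW(S) ⊇ {$}; new: +{$}
  FOLLOW(S)={$}  FOLLOW(A)={$}  FOLLOW(B)={d}  FOLLOW(C)={$}
round 2: done
  FOLLOW(S)={$}  FOLLOW(A)={$}  FOLLOW(B)={d}  FOLLOW(C)={$}

FOLLOW(B) = ["d"]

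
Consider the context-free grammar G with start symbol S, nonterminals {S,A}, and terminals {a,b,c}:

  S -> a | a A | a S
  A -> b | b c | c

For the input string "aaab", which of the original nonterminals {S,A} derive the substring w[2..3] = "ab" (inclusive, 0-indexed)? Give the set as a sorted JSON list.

CNF form of G:
  S -> T2 A | T2 S | a
  A -> T0 T1 | b | c
  T0 -> b
  T1 -> c
  T2 -> a

Fill CYK table bottom-up, restricted to cells inside w[2..3]:
  [2..2]={S,T2}  "a"  orig:{S}
  [3..3]={A,T0}  "b"  orig:{A}
  [2..3]={S}  "ab"

Original NTs in T[2,3] deriving "ab": ["S"]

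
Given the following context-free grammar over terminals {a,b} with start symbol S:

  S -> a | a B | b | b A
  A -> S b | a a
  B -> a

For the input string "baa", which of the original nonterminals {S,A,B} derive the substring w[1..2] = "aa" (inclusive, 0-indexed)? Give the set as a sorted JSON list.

CNF form of G:
  S -> T0 A | T1 B | a | b
  A -> S T0 | T1 T1
  B -> a
  T0 -> b
  T1 -> a

CYK table (by increasing span) — only the sub-triangle for w[1..2]:
  [1..1]={B,S,T1}  "a"  orig:{B,S}
  [2..2]={B,S,T1}  "a"  orig:{B,S}
  [1..2]={A,S}  "aa"

Original NTs in T[1,2] deriving "aa": ["A", "S"]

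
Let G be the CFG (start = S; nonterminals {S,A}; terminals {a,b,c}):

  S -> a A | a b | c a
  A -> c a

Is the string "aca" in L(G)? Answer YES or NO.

CNF form of G:
  S -> T0 T1 | T1 A | T1 T2
  A -> T0 T1
  T0 -> c
  T1 -> a
  T2 -> b

CYK fill:
  cell(0,0) a: {T1}  orig:{}
  cell(1,1) c: {T0}  orig:{}
  cell(2,2) a: {T1}  orig:{}
  cell(0,1) ac: ∅
  cell(1,2) ca: {A,S}
  cell(0,2) aca: {S}

S ∈ T[0,2] ⇒ YES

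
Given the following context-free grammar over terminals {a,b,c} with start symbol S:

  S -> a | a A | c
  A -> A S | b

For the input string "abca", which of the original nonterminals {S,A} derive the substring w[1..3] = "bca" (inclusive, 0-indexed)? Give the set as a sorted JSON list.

Convert to CNF:
  S -> T0 A | a | c
  A -> A S | b
  T0 -> a

CYK table (by increasing span) — only the sub-triangle for w[1..3]:
  T[1,1] 'b' = {A}
  T[2,2] 'c' = {S}
  T[3,3] 'a' = {S,T0}  orig:{S}
  T[1,2] 'bc' = {A}
  T[2,3] 'ca' = ∅
  T[1,3] 'bca' = {A}

Original NTs in T[1,3] deriving "bca": ["A"]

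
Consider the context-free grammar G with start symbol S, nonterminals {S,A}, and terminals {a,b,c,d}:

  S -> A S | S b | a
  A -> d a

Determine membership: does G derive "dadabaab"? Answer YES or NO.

CNF form of G:
  S -> A S | S T2 | a
  A -> T0 T1
  T0 -> d
  T1 -> a
  T2 -> b

Fill CYK table bottom-up:
  T[0,0] 'd' = {T0}  orig:{}
  T[1,1] 'a' = {S,T1}  orig:{S}
  T[2,2] 'd' = {T0}  orig:{}
  T[3,3] 'a' = {S,T1}  orig:{S}
  T[4,4] 'b' = {T2}  orig:{}
  T[5,5] 'a' = {S,T1}  orig:{S}
  T[6,6] 'a' = {S,T1}  orig:{S}
  T[7,7] 'b' = {T2}  orig:{}
  T[0,1] 'da' = {A}
  T[1,2] 'ad' = ∅
  T[2,3] 'da' = {A}
  T[3,4] 'ab' = {S}
  T[4,5] 'ba' = ∅
  T[5,6] 'aa' = ∅
  T[6,7] 'ab' = {S}
  T[0,2] 'dad' = ∅
  T[1,3] 'ada' = ∅
  T[2,4] 'dab' = ∅
  T[3,5] 'aba' = ∅
  T[4,6] 'baa' = ∅
  T[5,7] 'aab' = ∅
  T[0,3] 'dada' = ∅
  T[1,4] 'adab' = ∅
  T[2,5] 'daba' = ∅
  T[3,6] 'abaa' = ∅
  T[4,7] 'baab' = ∅
  T[0,4] 'dadab' = ∅
  T[1,5] 'adaba' = ∅
  T[2,6] 'dabaa' = ∅
  T[3,7] 'abaab' = ∅
  T[0,5] 'dadaba' = ∅
  T[1,6] 'adabaa' = ∅
  T[2,7] 'dabaab' = ∅
  T[0,6] 'dadabaa' = ∅
  T[1,7] 'adabaab' = ∅
  T[0,7] 'dadabaab' = ∅

S ∉ T[0,7] ⇒ NO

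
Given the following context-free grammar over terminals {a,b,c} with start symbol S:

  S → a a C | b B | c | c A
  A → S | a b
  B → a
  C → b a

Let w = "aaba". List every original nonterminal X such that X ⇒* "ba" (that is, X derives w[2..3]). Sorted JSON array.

Convert to CNF:
  S -> T0 X4 | T1 B | T2 A | c
  A -> T0 T1 | T0 X3 | T1 B | T2 A | c
  B -> a
  C -> T1 T0
  T0 -> a
  T1 -> b
  T2 -> c
  X3 -> T0 C
  X4 -> T0 C

Fill CYK table bottom-up — only the sub-triangle for w[2..3]:
  T[2,2] 'b' = {T1}  orig:{}
  T[3,3] 'a' = {B,T0}  orig:{B}
  T[2,3] 'ba' = {A,C,S}

Original NTs in T[2,3] deriving "ba": ["A", "C", "S"]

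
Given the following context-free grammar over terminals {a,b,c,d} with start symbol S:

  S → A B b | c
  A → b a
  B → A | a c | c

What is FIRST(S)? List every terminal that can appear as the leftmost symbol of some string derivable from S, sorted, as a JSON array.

FIRST sets, iterate to fixpoint:
[1]
  A via A→b a: +{b}
  B via B→A: +{b}
  B via B→a c: +{a}
  B via B→c: +{c}
  S via S→A B b: +{b}
  S via S→c: +{c}
  FIRST[S]={b,c}  FIRST[A]={b}  FIRST[B]={a,b,c}
[2] done
  FIRST[S]={b,c}  FIRST[A]={b}  FIRST[B]={a,b,c}

FIRST(S) = ["b", "c"]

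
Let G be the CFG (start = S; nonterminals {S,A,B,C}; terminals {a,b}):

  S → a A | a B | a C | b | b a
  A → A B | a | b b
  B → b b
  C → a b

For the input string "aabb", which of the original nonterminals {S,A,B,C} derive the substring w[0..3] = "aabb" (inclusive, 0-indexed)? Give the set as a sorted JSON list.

Convert to CNF:
  S -> T0 T1 | T1 A | T1 B | T1 C | b
  A -> A B | T0 T0 | a
  B -> T0 T0
  C -> T1 T0
  T0 -> b
  T1 -> a

CYK table (by increasing span), restricted to cells inside w[0..3]:
  T[0,0] 'a' = {A,T1}  orig:{A}
  T[1,1] 'a' = {A,T1}  orig:{A}
  T[2,2] 'b' = {S,T0}  orig:{S}
  T[3,3] 'b' = {S,T0}  orig:{S}
  T[0,1] 'aa' = {S}
  T[1,2] 'ab' = {C}
  T[2,3] 'bb' = {A,B}
  T[0,2] 'aab' = {S}
  T[1,3] 'abb' = {A,S}
  T[0,3] 'aabb' = {S}

Original NTs in T[0,3] deriving "aabb": ["S"]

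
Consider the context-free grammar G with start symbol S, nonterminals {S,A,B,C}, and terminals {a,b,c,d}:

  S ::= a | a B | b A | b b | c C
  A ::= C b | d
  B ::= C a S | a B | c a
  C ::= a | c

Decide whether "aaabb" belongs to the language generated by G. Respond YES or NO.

CNF form of G:
  S -> T0 A | T0 T0 | T1 B | T2 C | a
  A -> C T0 | d
  B -> C X3 | T1 B | T2 T1
  C -> a | c
  T0 -> b
  T1 -> a
  T2 -> c
  X3 -> T1 S

Fill CYK table bottom-up:
  T[0,0] 'a' = {C,S,T1}  orig:{C,S}
  T[1,1] 'a' = {C,S,T1}  orig:{C,S}
  T[2,2] 'a' = {C,S,T1}  orig:{C,S}
  T[3,3] 'b' = {T0}  orig:{}
  T[4,4] 'b' = {T0}  orig:{}
  T[0,1] 'aa' = {X3}  orig:{}
  T[1,2] 'aa' = {X3}  orig:{}
  T[2,3] 'ab' = {A}
  T[3,4] 'bb' = {S}
  T[0,2] 'aaa' = {B}
  T[1,3] 'aab' = ∅
  T[2,4] 'abb' = {X3}  orig:{}
  T[0,3] 'aaab' = ∅
  T[1,4] 'aabb' = {B}
  T[0,4] 'aaabb' = {B,S}

S ∈ T[0,4] ⇒ YES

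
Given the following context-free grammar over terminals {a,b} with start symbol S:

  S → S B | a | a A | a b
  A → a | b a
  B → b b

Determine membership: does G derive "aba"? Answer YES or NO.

Convert to CNF:
  S -> S B | T1 A | T1 T0 | a
  A -> T0 T1 | a
  B -> T0 T0
  T0 -> b
  T1 -> a

Fill CYK table bottom-up:
  [0..0]={A,S,T1}  "a"  orig:{A,S}
  [1..1]={T0}  "b"  orig:{}
  [2..2]={A,S,T1}  "a"  orig:{A,S}
  [0..1]={S}  "ab"
  [1..2]={A}  "ba"
  [0..2]={S}  "aba"

S ∈ T[0,2] ⇒ YES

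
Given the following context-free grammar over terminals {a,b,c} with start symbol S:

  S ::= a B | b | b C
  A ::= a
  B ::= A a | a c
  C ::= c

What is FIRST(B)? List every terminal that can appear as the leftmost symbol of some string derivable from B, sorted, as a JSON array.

FIRST iteration:
pass 1:
  A via A→a: +{a}
  B via B→A a: +{a}
  C via C→c: +{c}
  S via S→a B: +{a}
  S via S→b: +{b}
  S: {a,b}  A: {a}  B: {a}  C: {c}
pass 2: done
  S: {a,b}  A: {a}  B: {a}  C: {c}

FIRST(B) = ["a"]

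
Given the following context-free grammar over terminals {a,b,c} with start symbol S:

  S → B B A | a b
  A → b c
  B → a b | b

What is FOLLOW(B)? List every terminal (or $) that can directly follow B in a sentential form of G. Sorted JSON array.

Compute FIRST by fixpoint:
pass 1:
  A via A→b c: +{b}
  B via B→a b: +{a}
  B via B→b: +{b}
  S via S→B B A: +{a,b}
  FIRST(S)={a,b}  FIRST(A)={b}  FIRST(B)={a,b}
pass 2: (stable)
  FIRST(S)={a,b}  FIRST(A)={b}  FIRST(B)={a,b}

FOLLOW iteration:
FOLLOW(S) := {$}
iter 1:
  S→B B A: FOLLOW(B) ⊇ FIRST(B) = {a,b}; new: +{a,b}
  S→B B A: FOLLOW(A) ⊇ FOLLOW(S) ⊇ {$}; new: +{$}
  FOLLOW[S]={$}  FOLLOW[A]={$}  FOLLOW[B]={a,b}
iter 2: (no change)
  FOLLOW[S]={$}  FOLLOW[A]={$}  FOLLOW[B]={a,b}

FOLLOW(B) = ["a", "b"]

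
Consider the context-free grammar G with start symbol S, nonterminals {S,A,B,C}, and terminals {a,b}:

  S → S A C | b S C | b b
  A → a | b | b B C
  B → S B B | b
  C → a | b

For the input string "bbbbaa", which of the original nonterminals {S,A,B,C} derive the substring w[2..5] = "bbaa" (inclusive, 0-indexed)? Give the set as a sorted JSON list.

CNF form of G:
  S -> S X3 | T0 T0 | T0 X4
  A -> T0 X1 | a | b
  B -> S X2 | b
  C -> a | b
  T0 -> b
  X1 -> B C
  X2 -> B B
  X3 -> A C
  X4 -> S C

CYK fill — only the sub-triangle for w[2..5]:
  cell(2,2) b: {A,B,C,T0}  orig:{A,B,C}
  cell(3,3) b: {A,B,C,T0}  orig:{A,B,C}
  cell(4,4) a: {A,C}
  cell(5,5) a: {A,C}
  cell(2,3) bb: {S,X1,X2,X3}  orig:{S}
  cell(3,4) ba: {X1,X3}  orig:{}
  cell(4,5) aa: {X3}  orig:{}
  cell(2,4) bba: {A,X4}  orig:{A}
  cell(3,5) baa: ∅
  cell(2,5) bbaa: {S,X3}  orig:{S}

Original NTs in T[2,5] deriving "bbaa": ["S"]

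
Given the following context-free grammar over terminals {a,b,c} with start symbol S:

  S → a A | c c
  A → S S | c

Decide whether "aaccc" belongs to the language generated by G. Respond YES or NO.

CNF form of G:
  S -> T0 A | T1 T1
  A -> S S | c
  T0 -> a
  T1 -> c

Fill CYK table bottom-up:
  T[0,0] 'a' = {T0}  orig:{}
  T[1,1] 'a' = {T0}  orig:{}
  T[2,2] 'c' = {A,T1}  orig:{A}
  T[3,3] 'c' = {A,T1}  orig:{A}
  T[4,4] 'c' = {A,T1}  orig:{A}
  T[0,1] 'aa' = ∅
  T[1,2] 'ac' = {S}
  T[2,3] 'cc' = {S}
  T[3,4] 'cc' = {S}
  T[0,2] 'aac' = ∅
  T[1,3] 'acc' = ∅
  T[2,4] 'ccc' = ∅
  T[0,3] 'aacc' = ∅
  T[1,4] 'accc' = {A}
  T[0,4] 'aaccc' = {S}

S ∈ T[0,4] ⇒ YES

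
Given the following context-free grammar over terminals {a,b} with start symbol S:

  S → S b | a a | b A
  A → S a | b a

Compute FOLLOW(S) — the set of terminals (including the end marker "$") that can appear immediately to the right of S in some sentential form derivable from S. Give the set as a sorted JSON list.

FIRST sets, iterate to fixpoint:
[1]
  A via A→b a: +{b}
  S via S→a a: +{a}
  S via S→b A: +{b}
  S: {a,b}  A: {b}
[2]
  A via A→S a: +{a}
  S: {a,b}  A: {a,b}
[3] (no change)
  S: {a,b}  A: {a,b}

Compute FOLLOW by fixpoint:
initialize: $ ∈ FOLLOW(S)
pass 1:
  A→S a: FOLLOW(S) ⊇ FIRST(a) = {a}; new: +{a}
  S→S b: FOLLOW(S) ⊇ FIRST(b) = {b}; new: +{b}
  S→b A: FOLLOW(A) ⊇ FOLLOW(S) ⊇ {$,a,b}; new: +{$,a,b}
  FOLLOW[S]={$,a,b}  FOLLOW[A]={$,a,b}
pass 2: done
  FOLLOW[S]={$,a,b}  FOLLOW[A]={$,a,b}

FOLLOW(S) = ["$", "a", "b"]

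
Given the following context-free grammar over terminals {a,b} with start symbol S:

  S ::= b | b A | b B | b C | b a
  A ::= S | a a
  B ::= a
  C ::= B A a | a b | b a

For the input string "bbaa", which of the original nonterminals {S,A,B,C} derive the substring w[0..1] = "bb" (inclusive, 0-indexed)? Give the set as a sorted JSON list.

Convert to CNF:
  S -> T1 A | T1 B | T1 C | T1 T0 | b
  A -> T0 T0 | T1 A | T1 B | T1 C | T1 T0 | b
  B -> a
  C -> B X2 | T0 T1 | T1 T0
  T0 -> a
  T1 -> b
  X2 -> A T0

Fill CYK table bottom-up, restricted to cells inside w[0..1]:
  [0..0]={A,S,T1}  "b"  orig:{A,S}
  [1..1]={A,S,T1}  "b"  orig:{A,S}
  [0..1]={A,S}  "bb"

Original NTs in T[0,1] deriving "bb": ["A", "S"]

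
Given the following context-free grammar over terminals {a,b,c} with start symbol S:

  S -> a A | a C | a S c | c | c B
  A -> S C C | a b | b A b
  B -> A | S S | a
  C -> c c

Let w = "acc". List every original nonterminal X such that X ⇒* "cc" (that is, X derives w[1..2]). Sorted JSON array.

Convert to CNF:
  S -> T0 A | T0 C | T0 X7 | T2 B | c
  A -> S X3 | T0 T1 | T1 X4
  B -> S S | S X5 | T0 T1 | T1 X6 | a
  C -> T2 T2
  T0 -> a
  T1 -> b
  T2 -> c
  X3 -> C C
  X4 -> A T1
  X5 -> C C
  X6 -> A T1
  X7 -> S T2

CYK table (by increasing span) (cells [i..j] with 1 ≤ i ≤ j ≤ 2 only):
  [1..1]={S,T2}  "c"  orig:{S}
  [2..2]={S,T2}  "c"  orig:{S}
  [1..2]={B,C,X7}  "cc"  orig:{B,C}

Original NTs in T[1,2] deriving "cc": ["B", "C"]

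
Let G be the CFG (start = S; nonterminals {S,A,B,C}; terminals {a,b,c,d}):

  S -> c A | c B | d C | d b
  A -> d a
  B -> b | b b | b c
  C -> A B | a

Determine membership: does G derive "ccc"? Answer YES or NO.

Convert to CNF:
  S -> T0 C | T0 T2 | T3 A | T3 B
  A -> T0 T1
  B -> T2 T2 | T2 T3 | b
  C -> A B | a
  T0 -> d
  T1 -> a
  T2 -> b
  T3 -> c

CYK fill:
  [0..0]={T3}  "c"  orig:{}
  [1..1]={T3}  "c"  orig:{}
  [2..2]={T3}  "c"  orig:{}
  [0..1]=∅  "cc"
  [1..2]=∅  "cc"
  [0..2]=∅  "ccc"

S ∉ T[0,2] ⇒ NO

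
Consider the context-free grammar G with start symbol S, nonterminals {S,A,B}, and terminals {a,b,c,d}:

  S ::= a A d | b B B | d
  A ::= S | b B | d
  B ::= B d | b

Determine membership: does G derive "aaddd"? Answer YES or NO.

CNF form of G:
  S -> T0 X5 | T2 X6 | d
  A -> T0 X3 | T2 B | T2 X4 | d
  B -> B T1 | b
  T0 -> a
  T1 -> d
  T2 -> b
  X3 -> A T1
  X4 -> B B
  X5 -> A T1
  X6 -> B B

CYK fill:
  cell(0,0) a: {T0}  orig:{}
  cell(1,1) a: {T0}  orig:{}
  cell(2,2) d: {A,S,T1}  orig:{A,S}
  cell(3,3) d: {A,S,T1}  orig:{A,S}
  cell(4,4) d: {A,S,T1}  orig:{A,S}
  cell(0,1) aa: ∅
  cell(1,2) ad: ∅
  cell(2,3) dd: {X3,X5}  orig:{}
  cell(3,4) dd: {X3,X5}  orig:{}
  cell(0,2) aad: ∅
  cell(1,3) add: {A,S}
  cell(2,4) ddd: ∅
  cell(0,3) aadd: ∅
  cell(1,4) addd: {X3,X5}  orig:{}
  cell(0,4) aaddd: {A,S}

S ∈ T[0,4] ⇒ YES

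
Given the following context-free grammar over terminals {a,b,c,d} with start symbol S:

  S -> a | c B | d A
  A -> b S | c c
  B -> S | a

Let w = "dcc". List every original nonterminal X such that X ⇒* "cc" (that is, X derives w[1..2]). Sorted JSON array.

CNF form of G:
  S -> T1 B | T2 A | a
  A -> T0 S | T1 T1
  B -> T1 B | T2 A | a
  T0 -> b
  T1 -> c
  T2 -> d

CYK table (by increasing span) — only the sub-triangle for w[1..2]:
  T[1,1] 'c' = {T1}  orig:{}
  T[2,2] 'c' = {T1}  orig:{}
  T[1,2] 'cc' = {A}

Original NTs in T[1,2] deriving "cc": ["A"]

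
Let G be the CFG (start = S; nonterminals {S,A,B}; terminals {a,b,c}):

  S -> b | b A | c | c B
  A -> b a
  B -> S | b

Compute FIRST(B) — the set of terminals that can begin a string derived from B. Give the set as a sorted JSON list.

Compute FIRST by fixpoint:
[1]
  A via A→b a: +{b}
  B via B→b: +{b}
  S via S→b: +{b}
  S via S→c: +{c}
  FIRST[S]={b,c}  FIRST[A]={b}  FIRST[B]={b}
[2]
  B via B→S: +{c}
  FIRST[S]={b,c}  FIRST[A]={b}  FIRST[B]={b,c}
[3] done
  FIRST[S]={b,c}  FIRST[A]={b}  FIRST[B]={b,c}

FIRST(B) = ["b", "c"]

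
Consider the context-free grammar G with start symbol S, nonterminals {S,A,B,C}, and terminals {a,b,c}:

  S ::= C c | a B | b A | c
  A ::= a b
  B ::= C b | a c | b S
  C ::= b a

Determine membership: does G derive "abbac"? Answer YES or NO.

CNF form of G:
  S -> C T2 | T0 B | T1 A | c
  A -> T0 T1
  B -> C T1 | T0 T2 | T1 S
  C -> T1 T0
  T0 -> a
  T1 -> b
  T2 -> c

CYK fill:
  cell(0,0) a: {T0}  orig:{}
  cell(1,1) b: {T1}  orig:{}
  cell(2,2) b: {T1}  orig:{}
  cell(3,3) a: {T0}  orig:{}
  cell(4,4) c: {S,T2}  orig:{S}
  cell(0,1) ab: {A}
  cell(1,2) bb: ∅
  cell(2,3) ba: {C}
  cell(3,4) ac: {B}
  cell(0,2) abb: ∅
  cell(1,3) bba: ∅
  cell(2,4) bac: {S}
  cell(0,3) abba: ∅
  cell(1,4) bbac: {B}
  cell(0,4) abbac: {S}

S ∈ T[0,4] ⇒ YES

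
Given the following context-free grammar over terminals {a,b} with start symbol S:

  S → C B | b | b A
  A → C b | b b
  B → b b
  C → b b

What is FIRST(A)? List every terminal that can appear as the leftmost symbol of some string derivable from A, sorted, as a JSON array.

FIRST iteration:
[1]
  A via A→b b: +{b}
  B via B→b b: +{b}
  C via C→b b: +{b}
  S via S→C B: +{b}
  FIRST(S)={b}  FIRST(A)={b}  FIRST(B)={b}  FIRST(C)={b}
[2] (no change)
  FIRST(S)={b}  FIRST(A)={b}  FIRST(B)={b}  FIRST(C)={b}

FIRST(A) = ["b"]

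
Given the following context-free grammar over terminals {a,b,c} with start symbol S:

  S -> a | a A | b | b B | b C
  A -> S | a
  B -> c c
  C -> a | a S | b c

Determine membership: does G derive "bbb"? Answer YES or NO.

CNF form of G:
  S -> T0 A | T1 B | T1 C | a | b
  A -> T0 A | T1 B | T1 C | a | b
  B -> T2 T2
  C -> T0 S | T1 T2 | a
  T0 -> a
  T1 -> b
  T2 -> c

CYK table (by increasing span):
  [0..0]={A,S,T1}  "b"  orig:{A,S}
  [1..1]={A,S,T1}  "b"  orig:{A,S}
  [2..2]={A,S,T1}  "b"  orig:{A,S}
  [0..1]=∅  "bb"
  [1..2]=∅  "bb"
  [0..2]=∅  "bbb"

S ∉ T[0,2] ⇒ NO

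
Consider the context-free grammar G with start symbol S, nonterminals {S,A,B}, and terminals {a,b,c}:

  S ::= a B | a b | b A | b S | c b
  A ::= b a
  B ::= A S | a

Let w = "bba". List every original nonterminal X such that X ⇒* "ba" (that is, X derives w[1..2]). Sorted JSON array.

Convert to CNF:
  S -> T0 A | T0 S | T1 B | T1 T0 | T2 T0
  A -> T0 T1
  B -> A S | a
  T0 -> b
  T1 -> a
  T2 -> c

CYK table (by increasing span), restricted to cells inside w[1..2]:
  cell(1,1) b: {T0}  orig:{}
  cell(2,2) a: {B,T1}  orig:{B}
  cell(1,2) ba: {A}

Original NTs in T[1,2] deriving "ba": ["A"]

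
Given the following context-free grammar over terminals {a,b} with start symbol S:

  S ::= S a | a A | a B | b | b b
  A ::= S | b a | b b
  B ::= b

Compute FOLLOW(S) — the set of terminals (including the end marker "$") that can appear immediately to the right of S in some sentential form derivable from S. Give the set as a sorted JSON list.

Compute FIRST by fixpoint:
[1]
  A via A→b a: +{b}
  B via B→b: +{b}
  S via S→a A: +{a}
  S via S→b: +{b}
  FIRST(S)={a,b}  FIRST(A)={b}  FIRST(B)={b}
[2]
  A via A→S: +{a}
  FIRST(S)={a,b}  FIRST(A)={a,b}  FIRST(B)={b}
[3] — fixpoint
  FIRST(S)={a,b}  FIRST(A)={a,b}  FIRST(B)={b}

FOLLOW iteration:
initialize: $ ∈ FOLLOW(S)
iter 1:
  S→S a: FOLLOW(S) ⊇ FIRST(a) = {a}; new: +{a}
  S→a A: FOLLOW(A) ⊇ FOLLOW(S) ⊇ {$,a}; new: +{$,a}
  S→a B: FOLLOW(B) ⊇ FOLLOW(S) ⊇ {$,a}; new: +{$,a}
  FOLLOW[S]={$,a}  FOLLOW[A]={$,a}  FOLLOW[B]={$,a}
iter 2: (stable)
  FOLLOW[S]={$,a}  FOLLOW[A]={$,a}  FOLLOW[B]={$,a}

FOLLOW(S) = ["$", "a"]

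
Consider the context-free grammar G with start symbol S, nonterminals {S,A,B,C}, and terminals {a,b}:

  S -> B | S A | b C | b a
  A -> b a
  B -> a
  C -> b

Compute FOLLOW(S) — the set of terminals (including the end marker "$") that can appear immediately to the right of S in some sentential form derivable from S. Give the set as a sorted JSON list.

FIRST iteration:
pass 1:
  A via A→b a: +{b}
  B via B→a: +{a}
  C via C→b: +{b}
  S via S→B: +{a}
  S via S→b C: +{b}
  FIRST(S)={a,b}  FIRST(A)={b}  FIRST(B)={a}  FIRST(C)={b}
pass 2: (no change)
  FIRST(S)={a,b}  FIRST(A)={b}  FIRST(B)={a}  FIRST(C)={b}

FOLLOW sets:
seed FOLLOW(S) with $
[1]
  S→B: FOLLOW(B) ⊇ FOLLOW(S) ⊇ {$}; new: +{$}
  S→S A: FOLLOW(S) ⊇ FIRST(A) = {b}; new: +{b}
  S→S A: FOLLOW(A) ⊇ FOLLOW(S) ⊇ {$,b}; new: +{$,b}
  S→b C: FOLLOW(C) ⊇ FOLLOW(S) ⊇ {$,b}; new: +{$,b}
  S: {$,b}  A: {$,b}  B: {$}  C: {$,b}
[2]
  S→B: FOLLOW(B) ⊇ FOLLOW(S) ⊇ {$,b}; new: +{b}
  S: {$,b}  A: {$,b}  B: {$,b}  C: {$,b}
[3] done
  S: {$,b}  A: {$,b}  B: {$,b}  C: {$,b}

FOLLOW(S) = ["$", "b"]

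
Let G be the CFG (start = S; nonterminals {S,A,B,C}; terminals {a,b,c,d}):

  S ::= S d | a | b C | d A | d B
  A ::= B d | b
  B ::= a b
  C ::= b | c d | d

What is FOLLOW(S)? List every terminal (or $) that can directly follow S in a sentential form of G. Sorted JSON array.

FIRST sets, iterate to fixpoint:
iter 1:
  A via A→b: +{b}
  B via B→a b: +{a}
  C via C→b: +{b}
  C via C→c d: +{c}
  C via C→d: +{d}
  S via S→a: +{a}
  S via S→b C: +{b}
  S via S→d A: +{d}
  S: {a,b,d}  A: {b}  B: {a}  C: {b,c,d}
iter 2:
  A via A→B d: +{a}
  S: {a,b,d}  A: {a,b}  B: {a}  C: {b,c,d}
iter 3: — fixpoint
  S: {a,b,d}  A: {a,b}  B: {a}  C: {b,c,d}

FOLLOW sets:
FOLLOW(S) := {$}
pass 1:
  A→B d: FOLLOW(B) ⊇ FIRST(d) = {d}; new: +{d}
  S→S d: FOLLOW(S) ⊇ FIRST(d) = {d}; new: +{d}
  S→b C: FOLLOW(C) ⊇ FOLLOW(S) ⊇ {$,d}; new: +{$,d}
  S→d A: FOLLOW(A) ⊇ FOLLOW(S) ⊇ {$,d}; new: +{$,d}
  S→d B: FOLLOW(B) ⊇ FOLLOW(S) ⊇ {$,d}; new: +{$}
  S: {$,d}  A: {$,d}  B: {$,d}  C: {$,d}
pass 2: (no change)
  S: {$,d}  A: {$,d}  B: {$,d}  C: {$,d}

FOLLOW(S) = ["$", "d"]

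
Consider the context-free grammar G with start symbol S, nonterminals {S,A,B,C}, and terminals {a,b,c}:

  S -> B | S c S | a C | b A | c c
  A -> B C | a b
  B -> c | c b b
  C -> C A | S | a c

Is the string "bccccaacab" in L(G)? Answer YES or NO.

CNF form of G:
  S -> S X6 | T0 C | T1 A | T2 T2 | T2 X7 | c
  A -> B C | T0 T1
  B -> T2 X3 | c
  C -> C A | S X4 | T0 C | T0 T2 | T1 A | T2 T2 | T2 X5 | c
  T0 -> a
  T1 -> b
  T2 -> c
  X3 -> T1 T1
  X4 -> T2 S
  X5 -> T1 T1
  X6 -> T2 S
  X7 -> T1 T1

Fill CYK table bottom-up:
  cell(0,0) b: {T1}  orig:{}
  cell(1,1) c: {B,C,S,T2}  orig:{B,C,S}
  cell(2,2) c: {B,C,S,T2}  orig:{B,C,S}
  cell(3,3) c: {B,C,S,T2}  orig:{B,C,S}
  cell(4,4) c: {B,C,S,T2}  orig:{B,C,S}
  cell(5,5) a: {T0}  orig:{}
  cell(6,6) a: {T0}  orig:{}
  cell(7,7) c: {B,C,S,T2}  orig:{B,C,S}
  cell(8,8) a: {T0}  orig:{}
  cell(9,9) b: {T1}  orig:{}
  cell(0,1) bc: ∅
  cell(1,2) cc: {A,C,S,X4,X6}  orig:{A,C,S}
  cell(2,3) cc: {A,C,S,X4,X6}  orig:{A,C,S}
  cell(3,4) cc: {A,C,S,X4,X6}  orig:{A,C,S}
  cell(4,5) ca: ∅
  cell(5,6) aa: ∅
  cell(6,7) ac: {C,S}
  cell(7,8) ca: ∅
  cell(8,9) ab: {A}
  cell(0,2) bcc: {C,S}
  cell(1,3) ccc: {A,C,S,X4,X6}  orig:{A,C,S}
  cell(2,4) ccc: {A,C,S,X4,X6}  orig:{A,C,S}
  cell(3,5) cca: ∅
  cell(4,6) caa: ∅
  cell(5,7) aac: {C,S}
  cell(6,8) aca: ∅
  cell(7,9) cab: {C}
  cell(0,3) bccc: {C,S}
  cell(1,4) cccc: {A,C,S,X4,X6}  orig:{A,C,S}
  cell(2,5) ccca: ∅
  cell(3,6) ccaa: ∅
  cell(4,7) caac: {A,X4,X6}  orig:{A}
  cell(5,8) aaca: ∅
  cell(6,9) acab: {C,S}
  cell(0,4) bcccc: {C,S}
  cell(1,5) cccca: ∅
  cell(2,6) cccaa: ∅
  cell(3,7) ccaac: {C,S}
  cell(4,8) caaca: ∅
  cell(5,9) aacab: {C,S}
  cell(0,5) bcccca: ∅
  cell(1,6) ccccaa: ∅
  cell(2,7) cccaac: {A,C,S,X4,X6}  orig:{A,C,S}
  cell(3,8) ccaaca: ∅
  cell(4,9) caacab: {A,X4,X6}  orig:{A}
  cell(0,6) bccccaa: ∅
  cell(1,7) ccccaac: {A,C,S,X4,X6}  orig:{A,C,S}
  cell(2,8) cccaaca: ∅
  cell(3,9) ccaacab: {C,S}
  cell(0,7) bccccaac: {C,S}
  cell(1,8) ccccaaca: ∅
  cell(2,9) cccaacab: {A,C,S,X4,X6}  orig:{A,C,S}
  cell(0,8) bccccaaca: ∅
  cell(1,9) ccccaacab: {A,C,S,X4,X6}  orig:{A,C,S}
  cell(0,9) bccccaacab: {C,S}

S ∈ T[0,9] ⇒ YES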